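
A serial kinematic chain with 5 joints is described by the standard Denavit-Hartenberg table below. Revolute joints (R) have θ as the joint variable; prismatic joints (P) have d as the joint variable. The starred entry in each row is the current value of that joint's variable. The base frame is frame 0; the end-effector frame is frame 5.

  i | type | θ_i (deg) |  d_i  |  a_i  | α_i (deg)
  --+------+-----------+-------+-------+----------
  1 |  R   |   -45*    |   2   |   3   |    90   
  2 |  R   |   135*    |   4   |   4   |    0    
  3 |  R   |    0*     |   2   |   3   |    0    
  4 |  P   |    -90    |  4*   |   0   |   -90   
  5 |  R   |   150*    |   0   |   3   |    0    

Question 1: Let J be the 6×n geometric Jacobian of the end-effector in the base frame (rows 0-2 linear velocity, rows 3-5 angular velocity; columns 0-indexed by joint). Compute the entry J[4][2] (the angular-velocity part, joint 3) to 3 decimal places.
-0.707

axis z_2 = (-0.7071,-0.7071,0.0000); lever o_n−o_2 = (-5.9810,-0.3829,0.2842)
cross product → J_v[:, 2] = (-0.2010,0.2010,-3.9584)
J_ω[:, 2] = z_2
entry J[4][2] = -0.7071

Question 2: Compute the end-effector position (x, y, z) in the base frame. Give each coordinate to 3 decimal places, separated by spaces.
-8.688 -3.333 5.113

after link 1: o_1 = (2.1213, -2.1213, 2.0000)
after link 2: o_2 = (-2.7071, -2.9497, 4.8284)
after link 3: o_3 = (-5.6213, -2.8640, 6.9497)
after link 4: o_4 = (-8.4497, -5.6924, 6.9497)
after link 5: o_5 = (-8.6881, -3.3327, 5.1126)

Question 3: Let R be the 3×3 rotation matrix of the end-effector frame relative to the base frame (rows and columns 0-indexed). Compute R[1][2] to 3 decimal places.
End-effector z-axis (col 2 of R) = (-0.5000,0.5000,0.7071)
R[1][2] = 0.5000

0.500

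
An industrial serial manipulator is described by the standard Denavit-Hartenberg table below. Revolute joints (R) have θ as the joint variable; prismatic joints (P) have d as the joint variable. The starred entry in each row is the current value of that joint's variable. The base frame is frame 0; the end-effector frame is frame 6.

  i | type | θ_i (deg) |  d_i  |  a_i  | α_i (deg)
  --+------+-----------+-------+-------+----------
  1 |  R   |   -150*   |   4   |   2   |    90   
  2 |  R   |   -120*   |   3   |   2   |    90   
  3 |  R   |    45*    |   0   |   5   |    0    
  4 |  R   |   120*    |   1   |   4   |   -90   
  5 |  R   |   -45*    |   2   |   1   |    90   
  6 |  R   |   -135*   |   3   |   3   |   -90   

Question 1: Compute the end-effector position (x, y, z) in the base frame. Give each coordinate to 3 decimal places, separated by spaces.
-1.496 7.143 1.251

after link 1: o_1 = (-1.7321, -1.0000, 4.0000)
after link 2: o_2 = (-2.3660, 2.0981, 2.2679)
after link 3: o_3 = (-2.6029, 6.0438, -0.7939)
after link 4: o_4 = (-4.0435, 6.4075, 3.0522)
after link 5: o_5 = (-3.1587, 4.8990, 4.4455)
after link 6: o_6 = (-1.4962, 7.1426, 1.2514)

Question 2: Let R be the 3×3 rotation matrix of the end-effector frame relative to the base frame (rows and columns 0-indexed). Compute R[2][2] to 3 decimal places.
0.510

End-effector z-axis (col 2 of R) = (-0.1611,0.8451,0.5098)
R[2][2] = 0.5098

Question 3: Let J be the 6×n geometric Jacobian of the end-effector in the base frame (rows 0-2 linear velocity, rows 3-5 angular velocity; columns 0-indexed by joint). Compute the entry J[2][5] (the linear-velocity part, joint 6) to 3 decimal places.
axis z_5 = (0.9176,0.3184,-0.2380); lever o_n−o_5 = (1.6625,2.2436,-3.1941)
cross product → J_v[:, 5] = (-0.4833,2.5353,1.5293)
J_ω[:, 5] = z_5
entry J[2][5] = 1.5293

1.529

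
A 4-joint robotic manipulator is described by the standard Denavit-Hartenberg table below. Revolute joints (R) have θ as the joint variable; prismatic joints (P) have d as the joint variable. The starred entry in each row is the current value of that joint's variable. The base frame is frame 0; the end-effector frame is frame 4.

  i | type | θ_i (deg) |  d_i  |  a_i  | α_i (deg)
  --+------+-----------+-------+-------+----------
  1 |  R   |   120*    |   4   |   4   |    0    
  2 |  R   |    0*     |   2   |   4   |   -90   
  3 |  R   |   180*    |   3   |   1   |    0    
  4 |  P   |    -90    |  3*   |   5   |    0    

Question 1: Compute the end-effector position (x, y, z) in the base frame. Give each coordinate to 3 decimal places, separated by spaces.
-8.696 3.062 1.000

after link 1: o_1 = (-2.0000, 3.4641, 4.0000)
after link 2: o_2 = (-4.0000, 6.9282, 6.0000)
after link 3: o_3 = (-6.0981, 4.5622, 6.0000)
after link 4: o_4 = (-8.6962, 3.0622, 1.0000)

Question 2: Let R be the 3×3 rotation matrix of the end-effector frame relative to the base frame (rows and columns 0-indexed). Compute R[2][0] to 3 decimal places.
End-effector x-axis (col 0 of R) = (-0.0000,0.0000,-1.0000)
R[2][0] = -1.0000

-1.000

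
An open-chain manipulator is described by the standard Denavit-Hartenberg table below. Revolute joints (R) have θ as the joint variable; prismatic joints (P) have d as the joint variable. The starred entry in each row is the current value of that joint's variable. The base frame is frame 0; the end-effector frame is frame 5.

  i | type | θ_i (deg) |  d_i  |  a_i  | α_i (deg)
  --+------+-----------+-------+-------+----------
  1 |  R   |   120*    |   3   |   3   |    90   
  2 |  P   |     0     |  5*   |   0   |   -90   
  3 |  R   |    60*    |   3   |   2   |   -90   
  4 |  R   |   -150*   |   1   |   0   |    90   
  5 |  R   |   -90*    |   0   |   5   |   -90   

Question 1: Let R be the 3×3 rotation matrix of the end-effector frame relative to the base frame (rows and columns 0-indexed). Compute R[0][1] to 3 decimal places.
-0.500

End-effector y-axis (col 1 of R) = (-0.5000,0.0000,0.8660)
R[0][1] = -0.5000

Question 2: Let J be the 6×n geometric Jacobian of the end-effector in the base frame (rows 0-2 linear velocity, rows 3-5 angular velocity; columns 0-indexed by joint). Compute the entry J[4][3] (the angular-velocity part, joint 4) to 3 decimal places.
axis z_3 = (-0.0000,-1.0000,0.0000); lever o_n−o_3 = (0.0000,4.0000,0.0000)
cross product → J_v[:, 3] = (-0.0000,0.0000,0.0000)
J_ω[:, 3] = z_3
entry J[4][3] = -1.0000

-1.000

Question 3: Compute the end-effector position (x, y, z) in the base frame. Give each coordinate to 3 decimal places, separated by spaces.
after link 1: o_1 = (-1.5000, 2.5981, 3.0000)
after link 2: o_2 = (2.8301, 5.0981, 3.0000)
after link 3: o_3 = (0.8301, 5.0981, 6.0000)
after link 4: o_4 = (0.8301, 4.0981, 6.0000)
after link 5: o_5 = (0.8301, 9.0981, 6.0000)

0.830 9.098 6.000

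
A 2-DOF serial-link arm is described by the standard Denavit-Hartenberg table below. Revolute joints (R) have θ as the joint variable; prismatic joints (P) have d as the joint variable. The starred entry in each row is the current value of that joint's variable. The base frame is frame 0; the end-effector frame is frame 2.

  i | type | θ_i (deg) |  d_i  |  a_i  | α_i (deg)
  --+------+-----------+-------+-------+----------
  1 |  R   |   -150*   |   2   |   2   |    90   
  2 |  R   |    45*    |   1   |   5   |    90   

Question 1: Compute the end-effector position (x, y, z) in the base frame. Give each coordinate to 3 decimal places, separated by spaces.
-5.294 -1.902 5.536

after link 1: o_1 = (-1.7321, -1.0000, 2.0000)
after link 2: o_2 = (-5.2939, -1.9017, 5.5355)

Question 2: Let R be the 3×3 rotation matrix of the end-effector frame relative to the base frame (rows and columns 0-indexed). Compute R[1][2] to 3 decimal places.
End-effector z-axis (col 2 of R) = (-0.6124,-0.3536,-0.7071)
R[1][2] = -0.3536

-0.354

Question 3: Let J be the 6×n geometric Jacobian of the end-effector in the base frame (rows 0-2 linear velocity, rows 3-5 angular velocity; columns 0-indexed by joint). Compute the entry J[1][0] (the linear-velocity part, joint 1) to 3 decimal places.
-5.294

axis z_0 = ẑ; lever o_n−o_0 = (-5.2939,-1.9017,5.5355)
cross product → J_v[:, 0] = (1.9017,-5.2939,0.0000)
J_ω[:, 0] = z_0
entry J[1][0] = -5.2939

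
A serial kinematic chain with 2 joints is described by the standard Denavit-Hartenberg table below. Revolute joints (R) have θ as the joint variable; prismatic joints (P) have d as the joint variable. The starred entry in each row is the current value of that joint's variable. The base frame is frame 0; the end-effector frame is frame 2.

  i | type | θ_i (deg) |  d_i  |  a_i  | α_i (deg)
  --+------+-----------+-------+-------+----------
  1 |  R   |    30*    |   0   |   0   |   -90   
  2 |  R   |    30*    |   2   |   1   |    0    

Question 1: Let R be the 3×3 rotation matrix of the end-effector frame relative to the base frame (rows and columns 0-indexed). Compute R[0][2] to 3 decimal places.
End-effector z-axis (col 2 of R) = (-0.5000,0.8660,0.0000)
R[0][2] = -0.5000

-0.500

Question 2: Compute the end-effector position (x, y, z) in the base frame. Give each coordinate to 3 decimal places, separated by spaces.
-0.250 2.165 -0.500

after link 1: o_1 = (0.0000, 0.0000, 0.0000)
after link 2: o_2 = (-0.2500, 2.1651, -0.5000)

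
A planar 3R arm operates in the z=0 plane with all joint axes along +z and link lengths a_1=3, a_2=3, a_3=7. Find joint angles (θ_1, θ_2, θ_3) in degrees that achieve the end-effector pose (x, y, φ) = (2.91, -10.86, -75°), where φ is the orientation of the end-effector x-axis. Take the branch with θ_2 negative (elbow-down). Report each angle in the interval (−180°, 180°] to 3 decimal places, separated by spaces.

wrist centre = target − a_3·(cos φ, sin φ) = (1.0983, -4.0985)
cos θ_2 = (18.0040−3²−3²)/(2·3·3) = 0.0002; θ_2 = -89.9871° (elbow-down)
β = atan2(-4.0985,1.0983) = -74.9991°; ψ = atan2(-3.0000,3.0007) = -44.9936°
θ_1 = β − ψ = -30.0055°
θ_3 = φ − θ_1 − θ_2 = 44.9926° (wrapped to (-180°,180°])

-30.006 -89.987 44.993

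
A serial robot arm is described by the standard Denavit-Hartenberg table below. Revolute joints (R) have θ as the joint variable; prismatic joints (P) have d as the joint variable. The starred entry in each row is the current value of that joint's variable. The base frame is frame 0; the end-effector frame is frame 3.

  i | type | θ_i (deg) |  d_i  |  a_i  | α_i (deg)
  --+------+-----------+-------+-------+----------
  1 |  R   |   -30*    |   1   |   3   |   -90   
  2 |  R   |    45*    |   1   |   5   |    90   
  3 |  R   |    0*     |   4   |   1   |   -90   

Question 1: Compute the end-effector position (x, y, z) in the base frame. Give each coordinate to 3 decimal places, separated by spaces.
9.222 -4.170 -0.414

after link 1: o_1 = (2.5981, -1.5000, 1.0000)
after link 2: o_2 = (6.1599, -2.4017, -2.5355)
after link 3: o_3 = (9.2218, -4.1695, -0.4142)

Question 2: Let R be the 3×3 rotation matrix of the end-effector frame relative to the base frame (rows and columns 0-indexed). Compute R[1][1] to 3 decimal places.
End-effector y-axis (col 1 of R) = (-0.6124,0.3536,-0.7071)
R[1][1] = 0.3536

0.354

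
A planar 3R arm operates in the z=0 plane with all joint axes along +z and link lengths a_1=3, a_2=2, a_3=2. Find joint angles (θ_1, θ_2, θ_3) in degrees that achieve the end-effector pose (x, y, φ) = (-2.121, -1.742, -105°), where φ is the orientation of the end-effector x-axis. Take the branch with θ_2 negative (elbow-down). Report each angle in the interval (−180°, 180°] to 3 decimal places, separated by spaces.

-148.495 -150.008 -166.497

wrist centre = target − a_3·(cos φ, sin φ) = (-1.6034, 0.1899)
cos θ_2 = (2.6068−3²−2²)/(2·3·2) = -0.8661; θ_2 = -150.0084° (elbow-down)
β = atan2(0.1899,-1.6034) = 173.2471°; ψ = atan2(-0.9997,1.2678) = -38.2581°
θ_1 = β − ψ = 211.5052°
θ_3 = φ − θ_1 − θ_2 = -166.4968° (wrapped to (-180°,180°])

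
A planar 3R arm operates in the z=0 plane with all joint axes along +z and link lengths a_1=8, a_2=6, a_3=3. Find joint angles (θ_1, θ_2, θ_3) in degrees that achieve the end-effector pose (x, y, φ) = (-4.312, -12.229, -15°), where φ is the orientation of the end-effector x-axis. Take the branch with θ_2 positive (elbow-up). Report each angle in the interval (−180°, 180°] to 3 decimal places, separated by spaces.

-134.998 29.996 90.002

wrist centre = target − a_3·(cos φ, sin φ) = (-7.2098, -11.4525)
cos θ_2 = (183.1416−8²−6²)/(2·8·6) = 0.8661; θ_2 = 29.9962° (elbow-up)
β = atan2(-11.4525,-7.2098) = -122.1919°; ψ = atan2(2.9997,13.1964) = 12.8063°
θ_1 = β − ψ = -134.9981°
θ_3 = φ − θ_1 − θ_2 = 90.0019° (wrapped to (-180°,180°])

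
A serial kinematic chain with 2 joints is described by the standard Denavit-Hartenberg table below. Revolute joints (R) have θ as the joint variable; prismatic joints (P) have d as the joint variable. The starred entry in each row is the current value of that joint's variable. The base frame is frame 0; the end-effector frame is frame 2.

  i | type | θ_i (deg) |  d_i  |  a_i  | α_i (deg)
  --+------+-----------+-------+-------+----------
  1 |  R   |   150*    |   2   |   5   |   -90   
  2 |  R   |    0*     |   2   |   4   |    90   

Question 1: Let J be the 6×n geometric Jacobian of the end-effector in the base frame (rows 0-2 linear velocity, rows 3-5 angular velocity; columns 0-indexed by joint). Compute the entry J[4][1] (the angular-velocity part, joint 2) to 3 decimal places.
-0.866

axis z_1 = (-0.5000,-0.8660,0.0000); lever o_n−o_1 = (-4.4641,0.2679,0.0000)
cross product → J_v[:, 1] = (-0.0000,-0.0000,-4.0000)
J_ω[:, 1] = z_1
entry J[4][1] = -0.8660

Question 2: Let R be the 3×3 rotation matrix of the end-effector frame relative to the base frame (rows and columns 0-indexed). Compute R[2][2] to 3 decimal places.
1.000

End-effector z-axis (col 2 of R) = (0.0000,0.0000,1.0000)
R[2][2] = 1.0000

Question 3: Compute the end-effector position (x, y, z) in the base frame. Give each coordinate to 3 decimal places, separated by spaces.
after link 1: o_1 = (-4.3301, 2.5000, 2.0000)
after link 2: o_2 = (-8.7942, 2.7679, 2.0000)

-8.794 2.768 2.000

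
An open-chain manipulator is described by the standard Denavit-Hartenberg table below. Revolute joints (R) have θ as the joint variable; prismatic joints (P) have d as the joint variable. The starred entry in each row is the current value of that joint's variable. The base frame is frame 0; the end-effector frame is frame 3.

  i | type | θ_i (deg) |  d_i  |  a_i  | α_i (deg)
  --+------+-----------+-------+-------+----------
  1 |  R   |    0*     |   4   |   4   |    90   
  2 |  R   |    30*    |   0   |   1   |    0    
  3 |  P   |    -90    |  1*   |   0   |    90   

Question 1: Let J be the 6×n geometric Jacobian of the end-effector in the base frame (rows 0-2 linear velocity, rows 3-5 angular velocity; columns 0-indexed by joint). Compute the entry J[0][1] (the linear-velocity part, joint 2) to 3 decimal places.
axis z_1 = (0.0000,-1.0000,0.0000); lever o_n−o_1 = (0.8660,-1.0000,0.5000)
cross product → J_v[:, 1] = (-0.5000,0.0000,0.8660)
J_ω[:, 1] = z_1
entry J[0][1] = -0.5000

-0.500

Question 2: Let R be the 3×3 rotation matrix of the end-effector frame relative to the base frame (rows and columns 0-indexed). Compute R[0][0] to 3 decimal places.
0.500

End-effector x-axis (col 0 of R) = (0.5000,-0.0000,-0.8660)
R[0][0] = 0.5000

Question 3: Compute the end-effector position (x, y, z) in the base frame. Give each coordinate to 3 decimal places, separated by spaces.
4.866 -1.000 4.500

after link 1: o_1 = (4.0000, 0.0000, 4.0000)
after link 2: o_2 = (4.8660, 0.0000, 4.5000)
after link 3: o_3 = (4.8660, -1.0000, 4.5000)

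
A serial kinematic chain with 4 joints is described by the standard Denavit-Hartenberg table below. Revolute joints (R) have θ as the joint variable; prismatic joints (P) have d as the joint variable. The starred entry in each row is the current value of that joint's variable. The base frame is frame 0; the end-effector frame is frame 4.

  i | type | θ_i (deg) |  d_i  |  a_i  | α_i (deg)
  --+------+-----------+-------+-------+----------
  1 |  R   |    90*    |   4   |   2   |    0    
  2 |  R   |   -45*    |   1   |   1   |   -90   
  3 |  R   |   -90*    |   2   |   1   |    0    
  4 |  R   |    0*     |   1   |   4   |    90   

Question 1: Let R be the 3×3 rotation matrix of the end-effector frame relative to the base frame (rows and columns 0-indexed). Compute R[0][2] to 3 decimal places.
-0.707

End-effector z-axis (col 2 of R) = (-0.7071,-0.7071,0.0000)
R[0][2] = -0.7071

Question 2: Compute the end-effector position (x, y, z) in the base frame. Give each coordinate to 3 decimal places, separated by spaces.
after link 1: o_1 = (0.0000, 2.0000, 4.0000)
after link 2: o_2 = (0.7071, 2.7071, 5.0000)
after link 3: o_3 = (-0.7071, 4.1213, 6.0000)
after link 4: o_4 = (-1.4142, 4.8284, 10.0000)

-1.414 4.828 10.000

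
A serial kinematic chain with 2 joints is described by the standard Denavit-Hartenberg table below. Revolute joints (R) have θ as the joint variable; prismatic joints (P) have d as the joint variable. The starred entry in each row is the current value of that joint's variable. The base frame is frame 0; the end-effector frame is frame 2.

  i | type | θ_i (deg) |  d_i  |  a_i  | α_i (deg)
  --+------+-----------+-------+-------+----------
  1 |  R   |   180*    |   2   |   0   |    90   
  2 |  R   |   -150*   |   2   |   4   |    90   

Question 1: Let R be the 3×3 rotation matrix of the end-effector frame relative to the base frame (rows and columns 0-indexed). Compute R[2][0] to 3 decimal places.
End-effector x-axis (col 0 of R) = (0.8660,-0.0000,-0.5000)
R[2][0] = -0.5000

-0.500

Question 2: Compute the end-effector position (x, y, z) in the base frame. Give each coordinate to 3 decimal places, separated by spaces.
3.464 2.000 0.000

after link 1: o_1 = (0.0000, 0.0000, 2.0000)
after link 2: o_2 = (3.4641, 2.0000, 0.0000)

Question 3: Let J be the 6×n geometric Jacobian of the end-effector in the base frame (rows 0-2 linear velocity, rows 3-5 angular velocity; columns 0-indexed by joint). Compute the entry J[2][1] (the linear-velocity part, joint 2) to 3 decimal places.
axis z_1 = (0.0000,1.0000,0.0000); lever o_n−o_1 = (3.4641,2.0000,-2.0000)
cross product → J_v[:, 1] = (-2.0000,0.0000,-3.4641)
J_ω[:, 1] = z_1
entry J[2][1] = -3.4641

-3.464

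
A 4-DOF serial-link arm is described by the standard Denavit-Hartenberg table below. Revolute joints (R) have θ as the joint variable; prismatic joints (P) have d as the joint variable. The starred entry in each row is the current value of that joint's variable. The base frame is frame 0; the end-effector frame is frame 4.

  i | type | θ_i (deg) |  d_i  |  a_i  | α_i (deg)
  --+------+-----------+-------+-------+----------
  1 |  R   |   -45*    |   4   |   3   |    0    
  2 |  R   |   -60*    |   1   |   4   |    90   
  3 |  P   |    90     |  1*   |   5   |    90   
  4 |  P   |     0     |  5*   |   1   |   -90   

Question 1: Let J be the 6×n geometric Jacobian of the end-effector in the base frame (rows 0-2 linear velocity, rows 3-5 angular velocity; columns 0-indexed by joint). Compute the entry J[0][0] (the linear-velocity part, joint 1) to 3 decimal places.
axis z_0 = ẑ; lever o_n−o_0 = (-1.1740,-10.5558,11.0000)
cross product → J_v[:, 0] = (10.5558,-1.1740,0.0000)
J_ω[:, 0] = z_0
entry J[0][0] = 10.5558

10.556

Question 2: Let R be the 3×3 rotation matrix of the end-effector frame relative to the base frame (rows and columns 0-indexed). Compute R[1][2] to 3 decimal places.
End-effector z-axis (col 2 of R) = (-0.9659,0.2588,0.0000)
R[1][2] = 0.2588

0.259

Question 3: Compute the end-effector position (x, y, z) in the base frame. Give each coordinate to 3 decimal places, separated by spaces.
-1.174 -10.556 11.000

after link 1: o_1 = (2.1213, -2.1213, 4.0000)
after link 2: o_2 = (1.0860, -5.9850, 5.0000)
after link 3: o_3 = (0.1201, -5.7262, 10.0000)
after link 4: o_4 = (-1.1740, -10.5558, 11.0000)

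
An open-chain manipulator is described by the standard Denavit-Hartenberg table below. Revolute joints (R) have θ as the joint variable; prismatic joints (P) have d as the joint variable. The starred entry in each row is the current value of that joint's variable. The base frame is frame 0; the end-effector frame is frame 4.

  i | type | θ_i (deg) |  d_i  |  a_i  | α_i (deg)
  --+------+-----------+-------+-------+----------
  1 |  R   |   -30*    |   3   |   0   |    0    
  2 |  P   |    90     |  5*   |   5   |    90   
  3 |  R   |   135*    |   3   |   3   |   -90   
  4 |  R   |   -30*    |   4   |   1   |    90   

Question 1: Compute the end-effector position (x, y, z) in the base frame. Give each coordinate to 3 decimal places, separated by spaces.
2.750 -2.237 7.905

after link 1: o_1 = (0.0000, 0.0000, 3.0000)
after link 2: o_2 = (2.5000, 4.3301, 8.0000)
after link 3: o_3 = (4.0374, 0.9930, 10.1213)
after link 4: o_4 = (2.7500, -2.2368, 7.9053)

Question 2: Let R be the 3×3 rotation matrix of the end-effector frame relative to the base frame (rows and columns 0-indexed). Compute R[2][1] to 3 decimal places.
End-effector y-axis (col 1 of R) = (-0.3536,-0.6124,-0.7071)
R[2][1] = -0.7071

-0.707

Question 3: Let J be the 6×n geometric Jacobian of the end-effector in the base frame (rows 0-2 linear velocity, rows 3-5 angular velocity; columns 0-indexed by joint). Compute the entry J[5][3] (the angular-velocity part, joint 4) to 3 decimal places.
axis z_3 = (-0.3536,-0.6124,-0.7071); lever o_n−o_3 = (-1.2874,-3.2298,-2.2161)
cross product → J_v[:, 3] = (-0.9268,0.1268,0.3536)
J_ω[:, 3] = z_3
entry J[5][3] = -0.7071

-0.707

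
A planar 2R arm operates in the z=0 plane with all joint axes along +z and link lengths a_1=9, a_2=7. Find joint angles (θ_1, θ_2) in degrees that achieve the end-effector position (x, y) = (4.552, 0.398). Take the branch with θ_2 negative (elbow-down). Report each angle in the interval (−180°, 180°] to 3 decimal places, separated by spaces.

cos θ_2 = (20.8791−9²−7²)/(2·9·7) = -0.8660; θ_2 = -150.0015° (elbow-down)
β = atan2(0.3980,4.5520) = 4.9969°; ψ = atan2(-3.4998,2.9377) = -49.9902°
θ_1 = β − ψ = 54.9871°

54.987 -150.002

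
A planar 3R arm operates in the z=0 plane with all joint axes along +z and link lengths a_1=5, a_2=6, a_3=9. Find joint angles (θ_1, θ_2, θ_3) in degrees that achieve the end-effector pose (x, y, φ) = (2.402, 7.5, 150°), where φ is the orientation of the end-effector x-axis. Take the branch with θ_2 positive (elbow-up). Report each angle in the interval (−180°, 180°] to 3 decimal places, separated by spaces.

0.002 29.997 120.001

wrist centre = target − a_3·(cos φ, sin φ) = (10.1962, 3.0000)
cos θ_2 = (112.9631−5²−6²)/(2·5·6) = 0.8661; θ_2 = 29.9970° (elbow-up)
β = atan2(3.0000,10.1962) = 16.3953°; ψ = atan2(2.9997,10.1963) = 16.3938°
θ_1 = β − ψ = 0.0015°
θ_3 = φ − θ_1 − θ_2 = 120.0015° (wrapped to (-180°,180°])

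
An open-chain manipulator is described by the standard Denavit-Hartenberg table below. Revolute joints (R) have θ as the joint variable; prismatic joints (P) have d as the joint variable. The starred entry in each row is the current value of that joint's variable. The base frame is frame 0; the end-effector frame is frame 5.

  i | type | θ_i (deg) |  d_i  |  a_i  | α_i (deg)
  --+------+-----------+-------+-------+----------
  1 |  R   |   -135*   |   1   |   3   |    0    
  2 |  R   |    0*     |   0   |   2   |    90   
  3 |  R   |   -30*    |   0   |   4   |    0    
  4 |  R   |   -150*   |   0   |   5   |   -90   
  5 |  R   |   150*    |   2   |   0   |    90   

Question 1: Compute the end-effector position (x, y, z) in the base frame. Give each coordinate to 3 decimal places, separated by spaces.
after link 1: o_1 = (-2.1213, -2.1213, 1.0000)
after link 2: o_2 = (-3.5355, -3.5355, 1.0000)
after link 3: o_3 = (-5.9850, -5.9850, -1.0000)
after link 4: o_4 = (-2.4495, -2.4495, -1.0000)
after link 5: o_5 = (-2.4495, -2.4495, -3.0000)

-2.449 -2.449 -3.000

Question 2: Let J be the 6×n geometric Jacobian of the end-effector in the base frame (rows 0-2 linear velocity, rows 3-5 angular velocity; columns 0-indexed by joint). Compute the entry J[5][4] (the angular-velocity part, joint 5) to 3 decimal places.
-1.000

axis z_4 = (-0.0000,0.0000,-1.0000); lever o_n−o_4 = (0.0000,0.0000,-2.0000)
cross product → J_v[:, 4] = (-0.0000,-0.0000,-0.0000)
J_ω[:, 4] = z_4
entry J[5][4] = -1.0000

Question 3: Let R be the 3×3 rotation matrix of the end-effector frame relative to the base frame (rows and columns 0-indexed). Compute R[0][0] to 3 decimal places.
-0.259

End-effector x-axis (col 0 of R) = (-0.2588,-0.9659,-0.0000)
R[0][0] = -0.2588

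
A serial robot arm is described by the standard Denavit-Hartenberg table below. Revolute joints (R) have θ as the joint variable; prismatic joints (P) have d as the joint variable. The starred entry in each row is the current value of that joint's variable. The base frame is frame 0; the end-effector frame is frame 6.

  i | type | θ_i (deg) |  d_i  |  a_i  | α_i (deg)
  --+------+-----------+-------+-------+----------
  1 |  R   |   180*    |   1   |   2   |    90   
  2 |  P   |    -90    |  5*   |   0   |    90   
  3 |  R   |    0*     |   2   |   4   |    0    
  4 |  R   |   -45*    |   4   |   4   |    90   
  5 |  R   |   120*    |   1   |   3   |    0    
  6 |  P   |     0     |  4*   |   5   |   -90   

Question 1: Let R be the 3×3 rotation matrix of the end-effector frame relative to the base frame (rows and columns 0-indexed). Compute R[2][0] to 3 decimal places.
0.354

End-effector x-axis (col 0 of R) = (0.8660,0.3536,0.3536)
R[2][0] = 0.3536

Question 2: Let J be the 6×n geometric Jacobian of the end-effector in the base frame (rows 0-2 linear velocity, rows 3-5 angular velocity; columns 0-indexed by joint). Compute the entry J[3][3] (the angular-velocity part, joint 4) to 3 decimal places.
1.000

axis z_3 = (1.0000,-0.0000,-0.0000); lever o_n−o_3 = (10.9282,-3.5355,3.5355)
cross product → J_v[:, 3] = (-0.0000,-3.5355,-3.5355)
J_ω[:, 3] = z_3
entry J[3][3] = 1.0000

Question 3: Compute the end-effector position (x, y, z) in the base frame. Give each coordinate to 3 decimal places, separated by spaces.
10.928 1.464 0.536

after link 1: o_1 = (-2.0000, 0.0000, 1.0000)
after link 2: o_2 = (-2.0000, 5.0000, 1.0000)
after link 3: o_3 = (0.0000, 5.0000, -3.0000)
after link 4: o_4 = (4.0000, 2.1716, -5.8284)
after link 5: o_5 = (6.5981, 2.5251, -4.0607)
after link 6: o_6 = (10.9282, 1.4645, 0.5355)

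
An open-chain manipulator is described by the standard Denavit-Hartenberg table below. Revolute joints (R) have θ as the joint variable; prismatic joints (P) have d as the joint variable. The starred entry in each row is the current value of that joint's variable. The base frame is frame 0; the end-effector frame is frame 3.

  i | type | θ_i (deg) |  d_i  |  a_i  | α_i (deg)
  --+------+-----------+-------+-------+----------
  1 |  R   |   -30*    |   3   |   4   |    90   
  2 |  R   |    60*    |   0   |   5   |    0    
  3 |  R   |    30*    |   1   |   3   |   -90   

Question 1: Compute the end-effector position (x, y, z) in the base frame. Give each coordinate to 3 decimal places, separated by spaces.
5.129 -4.116 10.330

after link 1: o_1 = (3.4641, -2.0000, 3.0000)
after link 2: o_2 = (5.6292, -3.2500, 7.3301)
after link 3: o_3 = (5.1292, -4.1160, 10.3301)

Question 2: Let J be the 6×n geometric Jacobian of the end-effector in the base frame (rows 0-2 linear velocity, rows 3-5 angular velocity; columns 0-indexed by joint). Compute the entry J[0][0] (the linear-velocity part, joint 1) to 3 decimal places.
4.116

axis z_0 = ẑ; lever o_n−o_0 = (5.1292,-4.1160,10.3301)
cross product → J_v[:, 0] = (4.1160,5.1292,-0.0000)
J_ω[:, 0] = z_0
entry J[0][0] = 4.1160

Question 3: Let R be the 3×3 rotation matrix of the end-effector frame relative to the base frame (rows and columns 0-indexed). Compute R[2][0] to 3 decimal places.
1.000

End-effector x-axis (col 0 of R) = (0.0000,-0.0000,1.0000)
R[2][0] = 1.0000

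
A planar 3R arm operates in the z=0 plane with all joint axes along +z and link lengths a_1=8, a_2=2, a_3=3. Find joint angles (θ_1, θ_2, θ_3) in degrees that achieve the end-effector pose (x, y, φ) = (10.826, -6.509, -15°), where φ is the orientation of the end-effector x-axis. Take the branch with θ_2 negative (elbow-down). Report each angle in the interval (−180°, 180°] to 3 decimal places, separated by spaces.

wrist centre = target − a_3·(cos φ, sin φ) = (7.9282, -5.7325)
cos θ_2 = (95.7188−8²−2²)/(2·8·2) = 0.8662; θ_2 = -29.9787° (elbow-down)
β = atan2(-5.7325,7.9282) = -35.8690°; ψ = atan2(-0.9994,9.7324) = -5.8628°
θ_1 = β − ψ = -30.0062°
θ_3 = φ − θ_1 − θ_2 = 44.9849° (wrapped to (-180°,180°])

-30.006 -29.979 44.985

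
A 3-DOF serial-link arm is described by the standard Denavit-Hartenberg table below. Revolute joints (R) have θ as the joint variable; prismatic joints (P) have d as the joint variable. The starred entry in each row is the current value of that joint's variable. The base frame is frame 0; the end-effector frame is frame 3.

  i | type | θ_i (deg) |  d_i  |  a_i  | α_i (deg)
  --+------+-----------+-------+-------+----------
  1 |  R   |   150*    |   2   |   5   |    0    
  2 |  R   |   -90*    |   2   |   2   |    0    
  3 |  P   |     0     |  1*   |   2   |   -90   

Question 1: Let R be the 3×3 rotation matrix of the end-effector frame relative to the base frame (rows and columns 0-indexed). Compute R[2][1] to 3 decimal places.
-1.000

End-effector y-axis (col 1 of R) = (-0.0000,0.0000,-1.0000)
R[2][1] = -1.0000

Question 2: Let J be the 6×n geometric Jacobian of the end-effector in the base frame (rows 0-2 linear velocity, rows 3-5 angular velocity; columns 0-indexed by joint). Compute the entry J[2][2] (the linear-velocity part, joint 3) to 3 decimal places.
prismatic axis z_2 = (0.0000,0.0000,1.0000)
J_v[:, 2] = z_2; J_ω[:, 2] = (0,0,0)
entry J[2][2] = 1.0000

1.000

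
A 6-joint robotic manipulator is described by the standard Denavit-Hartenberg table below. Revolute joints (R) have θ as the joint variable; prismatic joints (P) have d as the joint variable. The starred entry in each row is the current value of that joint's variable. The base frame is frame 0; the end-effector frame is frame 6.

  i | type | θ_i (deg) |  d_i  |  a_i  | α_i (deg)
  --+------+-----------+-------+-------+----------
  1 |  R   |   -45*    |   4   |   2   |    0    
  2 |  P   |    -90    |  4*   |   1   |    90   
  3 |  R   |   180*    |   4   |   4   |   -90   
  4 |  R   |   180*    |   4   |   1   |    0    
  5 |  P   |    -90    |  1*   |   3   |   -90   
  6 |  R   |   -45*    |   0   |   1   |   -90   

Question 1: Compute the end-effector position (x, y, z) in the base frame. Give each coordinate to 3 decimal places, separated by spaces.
2.621 0.207 2.293

after link 1: o_1 = (1.4142, -1.4142, 4.0000)
after link 2: o_2 = (0.7071, -2.1213, 8.0000)
after link 3: o_3 = (0.7071, 3.5355, 8.0000)
after link 4: o_4 = (-0.0000, 2.8284, 4.0000)
after link 5: o_5 = (2.1213, 0.7071, 3.0000)
after link 6: o_6 = (2.6213, 0.2071, 2.2929)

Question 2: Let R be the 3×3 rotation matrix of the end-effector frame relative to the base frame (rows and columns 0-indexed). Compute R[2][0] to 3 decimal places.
-0.707

End-effector x-axis (col 0 of R) = (0.5000,-0.5000,-0.7071)
R[2][0] = -0.7071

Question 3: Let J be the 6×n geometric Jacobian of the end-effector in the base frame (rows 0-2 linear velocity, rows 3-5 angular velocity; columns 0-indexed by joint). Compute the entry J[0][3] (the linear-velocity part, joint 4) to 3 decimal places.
-3.328

axis z_3 = (-0.0000,0.0000,-1.0000); lever o_n−o_3 = (1.9142,-3.3284,-5.7071)
cross product → J_v[:, 3] = (-3.3284,-1.9142,-0.0000)
J_ω[:, 3] = z_3
entry J[0][3] = -3.3284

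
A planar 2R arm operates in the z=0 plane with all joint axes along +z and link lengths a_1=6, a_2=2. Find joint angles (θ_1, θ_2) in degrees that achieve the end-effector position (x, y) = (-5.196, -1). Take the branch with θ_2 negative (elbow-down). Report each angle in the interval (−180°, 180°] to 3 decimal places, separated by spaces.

cos θ_2 = (27.9984−6²−2²)/(2·6·2) = -0.5001; θ_2 = -120.0044° (elbow-down)
β = atan2(-1.0000,-5.1960) = -169.1063°; ψ = atan2(-1.7320,4.9999) = -19.1063°
θ_1 = β − ψ = -150.0000°

-150.000 -120.004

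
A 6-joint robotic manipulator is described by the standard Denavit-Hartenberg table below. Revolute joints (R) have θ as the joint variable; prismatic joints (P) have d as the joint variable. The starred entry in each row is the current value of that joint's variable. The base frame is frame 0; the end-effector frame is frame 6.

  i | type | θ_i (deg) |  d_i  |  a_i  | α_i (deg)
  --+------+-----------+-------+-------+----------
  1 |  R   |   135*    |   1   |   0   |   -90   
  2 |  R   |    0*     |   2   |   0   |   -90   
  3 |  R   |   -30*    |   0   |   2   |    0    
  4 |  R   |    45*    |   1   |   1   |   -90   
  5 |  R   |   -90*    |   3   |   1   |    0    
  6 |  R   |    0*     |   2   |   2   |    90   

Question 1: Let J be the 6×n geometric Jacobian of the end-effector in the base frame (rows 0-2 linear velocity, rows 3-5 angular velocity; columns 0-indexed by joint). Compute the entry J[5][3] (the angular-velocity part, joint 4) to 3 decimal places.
axis z_3 = (-0.0000,-0.0000,-1.0000); lever o_n−o_3 = (3.8301,3.3660,-4.0000)
cross product → J_v[:, 3] = (3.3660,-3.8301,0.0000)
J_ω[:, 3] = z_3
entry J[5][3] = -1.0000

-1.000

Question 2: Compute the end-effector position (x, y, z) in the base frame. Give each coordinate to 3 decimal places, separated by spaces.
after link 1: o_1 = (0.0000, 0.0000, 1.0000)
after link 2: o_2 = (-1.4142, -1.4142, 1.0000)
after link 3: o_3 = (-3.3461, -0.8966, 1.0000)
after link 4: o_4 = (-3.8461, -0.0306, 0.0000)
after link 5: o_5 = (-1.2480, 1.4694, -1.0000)
after link 6: o_6 = (0.4841, 2.4694, -3.0000)

0.484 2.469 -3.000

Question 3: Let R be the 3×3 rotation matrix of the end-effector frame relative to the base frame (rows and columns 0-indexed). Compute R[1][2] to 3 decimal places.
-0.866

End-effector z-axis (col 2 of R) = (0.5000,-0.8660,-0.0000)
R[1][2] = -0.8660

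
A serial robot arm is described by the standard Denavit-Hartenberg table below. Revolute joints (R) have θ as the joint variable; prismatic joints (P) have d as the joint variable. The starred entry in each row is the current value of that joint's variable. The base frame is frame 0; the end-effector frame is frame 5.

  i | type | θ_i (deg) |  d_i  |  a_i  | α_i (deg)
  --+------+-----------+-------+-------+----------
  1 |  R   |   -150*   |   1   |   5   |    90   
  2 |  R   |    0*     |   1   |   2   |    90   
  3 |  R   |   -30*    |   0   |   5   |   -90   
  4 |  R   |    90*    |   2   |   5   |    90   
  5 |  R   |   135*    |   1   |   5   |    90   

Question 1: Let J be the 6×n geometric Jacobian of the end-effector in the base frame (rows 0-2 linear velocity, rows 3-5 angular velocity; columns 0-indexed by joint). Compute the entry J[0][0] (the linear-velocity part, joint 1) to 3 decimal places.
5.062

axis z_0 = ẑ; lever o_n−o_0 = (-14.3561,-5.0624,2.4645)
cross product → J_v[:, 0] = (5.0624,-14.3561,0.0000)
J_ω[:, 0] = z_0
entry J[0][0] = 5.0624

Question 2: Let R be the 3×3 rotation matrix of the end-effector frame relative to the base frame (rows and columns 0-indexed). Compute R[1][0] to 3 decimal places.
End-effector x-axis (col 0 of R) = (-0.6124,0.3536,-0.7071)
R[1][0] = 0.3536

0.354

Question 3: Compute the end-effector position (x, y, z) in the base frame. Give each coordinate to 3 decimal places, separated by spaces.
-14.356 -5.062 2.464

after link 1: o_1 = (-4.3301, -2.5000, 1.0000)
after link 2: o_2 = (-6.5622, -2.6340, 1.0000)
after link 3: o_3 = (-9.0622, -6.9641, 1.0000)
after link 4: o_4 = (-10.7942, -5.9641, 6.0000)
after link 5: o_5 = (-14.3561, -5.0624, 2.4645)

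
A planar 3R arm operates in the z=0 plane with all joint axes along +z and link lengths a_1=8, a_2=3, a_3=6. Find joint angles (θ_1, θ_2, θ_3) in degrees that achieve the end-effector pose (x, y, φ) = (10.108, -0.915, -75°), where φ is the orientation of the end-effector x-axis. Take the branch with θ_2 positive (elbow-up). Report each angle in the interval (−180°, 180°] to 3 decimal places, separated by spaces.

14.412 59.987 -149.399

wrist centre = target − a_3·(cos φ, sin φ) = (8.5551, 4.8806)
cos θ_2 = (97.0093−8²−3²)/(2·8·3) = 0.5002; θ_2 = 59.9872° (elbow-up)
β = atan2(4.8806,8.5551) = 29.7041°; ψ = atan2(2.5977,9.5006) = 15.2926°
θ_1 = β − ψ = 14.4116°
θ_3 = φ − θ_1 − θ_2 = -149.3987° (wrapped to (-180°,180°])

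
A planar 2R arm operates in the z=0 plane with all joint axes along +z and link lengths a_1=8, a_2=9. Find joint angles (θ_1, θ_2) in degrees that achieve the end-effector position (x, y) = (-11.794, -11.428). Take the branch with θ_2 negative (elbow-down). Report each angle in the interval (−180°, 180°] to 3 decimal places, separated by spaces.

cos θ_2 = (269.6976−8²−9²)/(2·8·9) = 0.8660; θ_2 = -30.0080° (elbow-down)
β = atan2(-11.4280,-11.7940) = -135.9030°; ψ = atan2(-4.5011,15.7936) = -15.9073°
θ_1 = β − ψ = -119.9957°

-119.996 -30.008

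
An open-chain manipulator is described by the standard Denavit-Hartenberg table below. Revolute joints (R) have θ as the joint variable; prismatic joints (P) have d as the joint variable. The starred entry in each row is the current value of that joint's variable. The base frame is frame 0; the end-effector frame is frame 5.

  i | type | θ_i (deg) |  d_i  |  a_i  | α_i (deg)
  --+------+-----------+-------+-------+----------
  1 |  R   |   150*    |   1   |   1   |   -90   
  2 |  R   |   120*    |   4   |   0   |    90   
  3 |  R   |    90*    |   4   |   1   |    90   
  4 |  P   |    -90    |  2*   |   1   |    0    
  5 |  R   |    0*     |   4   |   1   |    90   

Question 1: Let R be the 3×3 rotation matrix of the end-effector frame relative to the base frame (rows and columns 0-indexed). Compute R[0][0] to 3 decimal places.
0.750

End-effector x-axis (col 0 of R) = (0.7500,-0.4330,0.5000)
R[0][0] = 0.7500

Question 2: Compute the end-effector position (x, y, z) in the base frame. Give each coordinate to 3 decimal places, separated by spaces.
-2.268 -4.464 -5.196

after link 1: o_1 = (-0.8660, 0.5000, 1.0000)
after link 2: o_2 = (-2.8660, -2.9641, 1.0000)
after link 3: o_3 = (-6.3660, -2.0981, -1.0000)
after link 4: o_4 = (-4.7500, -3.0311, -2.2321)
after link 5: o_5 = (-2.2679, -4.4641, -5.1962)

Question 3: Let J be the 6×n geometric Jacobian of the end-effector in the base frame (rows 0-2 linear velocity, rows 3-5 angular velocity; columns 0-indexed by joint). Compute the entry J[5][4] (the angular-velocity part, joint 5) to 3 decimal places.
axis z_4 = (0.4330,-0.2500,-0.8660); lever o_n−o_4 = (2.4821,-1.4330,-2.9641)
cross product → J_v[:, 4] = (-0.5000,-0.8660,0.0000)
J_ω[:, 4] = z_4
entry J[5][4] = -0.8660

-0.866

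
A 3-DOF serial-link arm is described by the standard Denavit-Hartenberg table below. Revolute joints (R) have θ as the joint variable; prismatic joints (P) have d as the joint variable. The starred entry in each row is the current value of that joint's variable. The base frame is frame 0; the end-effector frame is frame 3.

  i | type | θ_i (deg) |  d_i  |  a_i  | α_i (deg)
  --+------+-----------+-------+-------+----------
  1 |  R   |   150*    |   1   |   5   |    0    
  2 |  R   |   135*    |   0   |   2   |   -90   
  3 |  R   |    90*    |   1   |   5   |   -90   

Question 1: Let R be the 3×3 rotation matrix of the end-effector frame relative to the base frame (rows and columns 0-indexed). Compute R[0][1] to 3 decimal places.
End-effector y-axis (col 1 of R) = (-0.9659,-0.2588,-0.0000)
R[0][1] = -0.9659

-0.966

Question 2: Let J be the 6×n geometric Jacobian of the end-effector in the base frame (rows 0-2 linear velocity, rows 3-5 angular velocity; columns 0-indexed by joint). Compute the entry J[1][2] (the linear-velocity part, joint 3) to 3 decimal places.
4.830

axis z_2 = (0.9659,0.2588,0.0000); lever o_n−o_2 = (0.9659,0.2588,-5.0000)
cross product → J_v[:, 2] = (-1.2941,4.8296,-0.0000)
J_ω[:, 2] = z_2
entry J[1][2] = 4.8296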